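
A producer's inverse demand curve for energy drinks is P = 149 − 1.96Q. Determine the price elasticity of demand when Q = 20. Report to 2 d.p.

At Q = 20, P = 149 − 1.96(20) = 109.80.
dP/dQ = −1.96, so dQ/dP = 1/(−1.96) = -0.510.
ε = (dQ/dP)(P/Q) = (-0.510)(109.80/20).

-2.80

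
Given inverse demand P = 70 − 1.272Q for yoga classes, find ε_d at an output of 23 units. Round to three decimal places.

At Q = 23, P = 70 − 1.272(23) = 40.74.
dP/dQ = −1.272, so dQ/dP = 1/(−1.272) = -0.786.
ε = (dQ/dP)(P/Q) = (-0.786)(40.74/23).

-1.393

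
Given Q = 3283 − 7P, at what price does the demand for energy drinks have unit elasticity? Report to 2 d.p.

234.50

For linear demand Q = a − bP, ε = −bP/(a − bP). |ε| = 1 when bP = a − bP, i.e. P = a/(2b).
P = 3283/(2·7) = 3283/14 = 234.5000.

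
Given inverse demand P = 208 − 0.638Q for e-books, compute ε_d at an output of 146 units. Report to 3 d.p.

At Q = 146, P = 208 − 0.638(146) = 114.85.
dP/dQ = −0.638, so dQ/dP = 1/(−0.638) = -1.567.
ε = (dQ/dP)(P/Q) = (-1.567)(114.85/146).

-1.233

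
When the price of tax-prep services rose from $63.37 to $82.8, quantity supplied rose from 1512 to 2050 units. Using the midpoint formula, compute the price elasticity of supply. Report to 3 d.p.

1.136

ΔQ = 2050 − 1512 = 538; ΔP = 82.8 − 63.37 = 19.43.
Midpoints: P̄ = 73.08, Q̄ = 1781.0.
ε_s = (ΔQ/ΔP)(P̄/Q̄) = (538/19.43)(73.08/1781.0).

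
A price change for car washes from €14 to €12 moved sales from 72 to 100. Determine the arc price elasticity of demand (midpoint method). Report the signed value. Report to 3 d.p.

-2.116

ΔQ = 100 − 72 = 28; ΔP = 12 − 14 = -2.
Midpoints: P̄ = 13.00, Q̄ = 86.0.
ε = (ΔQ/ΔP)(P̄/Q̄) = (28/-2)(13.00/86.0).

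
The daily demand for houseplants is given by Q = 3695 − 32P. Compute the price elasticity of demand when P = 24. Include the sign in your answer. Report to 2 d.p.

At P = 24, Q = 2927.
dQ/dP = −32.
ε = (dQ/dP)(P/Q) = (-32)(24/2927).

-0.26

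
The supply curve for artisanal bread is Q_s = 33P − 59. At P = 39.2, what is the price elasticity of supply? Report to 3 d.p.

At P = 39.2, Q_s = 1234.60.
dQ_s/dP = 33.
ε_s = (dQ_s/dP)(P/Q_s) = (33)(39.2/1234.60).

1.048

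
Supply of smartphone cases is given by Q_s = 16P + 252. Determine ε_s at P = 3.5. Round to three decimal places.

At P = 3.5, Q_s = 308.
dQ_s/dP = 16.
ε_s = (dQ_s/dP)(P/Q_s) = (16)(3.5/308).

0.182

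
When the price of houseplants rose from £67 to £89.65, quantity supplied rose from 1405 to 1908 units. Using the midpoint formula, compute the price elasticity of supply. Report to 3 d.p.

1.050

ΔQ = 1908 − 1405 = 503; ΔP = 89.65 − 67 = 22.65.
Midpoints: P̄ = 78.33, Q̄ = 1656.5.
ε_s = (ΔQ/ΔP)(P̄/Q̄) = (503/22.65)(78.33/1656.5).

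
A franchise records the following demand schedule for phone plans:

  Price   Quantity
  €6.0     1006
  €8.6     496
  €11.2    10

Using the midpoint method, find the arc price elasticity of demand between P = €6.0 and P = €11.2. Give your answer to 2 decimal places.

At P = 6.0, Q = 1006; at P = 11.2, Q = 10.
ΔQ = -996, ΔP = 5.2. Midpoints: P̄ = 8.60, Q̄ = 508.0.
ε = (ΔQ/ΔP)(P̄/Q̄) = (-996/5.2)(8.60/508.0).

-3.24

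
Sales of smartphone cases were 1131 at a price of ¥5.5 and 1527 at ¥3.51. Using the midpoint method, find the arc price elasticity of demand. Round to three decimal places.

ΔQ = 1527 − 1131 = 396; ΔP = 3.51 − 5.5 = -1.99.
Midpoints: P̄ = 4.50, Q̄ = 1329.0.
ε = (ΔQ/ΔP)(P̄/Q̄) = (396/-1.99)(4.50/1329.0).

-0.675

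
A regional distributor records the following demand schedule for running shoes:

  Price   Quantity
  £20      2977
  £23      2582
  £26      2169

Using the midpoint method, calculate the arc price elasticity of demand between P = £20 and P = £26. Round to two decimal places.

-1.20

At P = 20, Q = 2977; at P = 26, Q = 2169.
ΔQ = -808, ΔP = 6. Midpoints: P̄ = 23.00, Q̄ = 2573.0.
ε = (ΔQ/ΔP)(P̄/Q̄) = (-808/6)(23.00/2573.0).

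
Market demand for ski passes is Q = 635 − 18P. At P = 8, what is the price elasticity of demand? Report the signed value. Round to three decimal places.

-0.293

At P = 8, Q = 491.
dQ/dP = −18.
ε = (dQ/dP)(P/Q) = (-18)(8/491).
|ε| < 1, so demand is inelastic at this price.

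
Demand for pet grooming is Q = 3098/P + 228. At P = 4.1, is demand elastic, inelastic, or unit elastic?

inelastic

Q = 983.610, dQ/dP = -184.295.
ε = (dQ/dP)(P/Q) ≈ -0.768.
|ε| = 0.77 < 1.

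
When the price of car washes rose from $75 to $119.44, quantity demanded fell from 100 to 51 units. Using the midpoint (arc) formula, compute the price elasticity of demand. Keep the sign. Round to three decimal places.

ΔQ = 51 − 100 = -49; ΔP = 119.44 − 75 = 44.44.
Midpoints: P̄ = 97.22, Q̄ = 75.5.
ε = (ΔQ/ΔP)(P̄/Q̄) = (-49/44.44)(97.22/75.5).

-1.420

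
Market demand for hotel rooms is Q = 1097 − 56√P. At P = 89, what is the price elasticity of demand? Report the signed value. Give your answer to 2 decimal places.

-0.46

At P = 89, Q = 568.697.
dQ/dP = −56/(2√P) = -2.968.
ε = (dQ/dP)(P/Q) = (-2.968)(89/568.697).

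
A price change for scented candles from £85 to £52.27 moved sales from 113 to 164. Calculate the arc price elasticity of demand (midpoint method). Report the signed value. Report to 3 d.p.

ΔQ = 164 − 113 = 51; ΔP = 52.27 − 85 = -32.73.
Midpoints: P̄ = 68.64, Q̄ = 138.5.
ε = (ΔQ/ΔP)(P̄/Q̄) = (51/-32.73)(68.64/138.5).

-0.772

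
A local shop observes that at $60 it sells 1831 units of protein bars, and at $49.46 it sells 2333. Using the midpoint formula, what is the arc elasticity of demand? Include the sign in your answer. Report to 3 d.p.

-1.252

ΔQ = 2333 − 1831 = 502; ΔP = 49.46 − 60 = -10.54.
Midpoints: P̄ = 54.73, Q̄ = 2082.0.
ε = (ΔQ/ΔP)(P̄/Q̄) = (502/-10.54)(54.73/2082.0).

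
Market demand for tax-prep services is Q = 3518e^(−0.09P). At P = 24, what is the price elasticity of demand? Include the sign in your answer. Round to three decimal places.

-2.160

At P = 24, Q = 405.714.
dQ/dP = −0.09·3518e^(−0.09P) = −0.09Q = -36.514.
ε = (dQ/dP)(P/Q) = (-36.514)(24/405.714).
|ε| > 1, so demand is elastic at this price.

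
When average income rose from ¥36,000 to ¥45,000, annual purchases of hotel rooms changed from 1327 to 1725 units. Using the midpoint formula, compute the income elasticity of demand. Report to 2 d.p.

1.17

ΔQ = 398, ΔI = 9000. Midpoints: Ī = 40,500, Q̄ = 1526.0.
ε_I = (ΔQ/ΔI)(Ī/Q̄) = (398/9000)(40500/1526.0).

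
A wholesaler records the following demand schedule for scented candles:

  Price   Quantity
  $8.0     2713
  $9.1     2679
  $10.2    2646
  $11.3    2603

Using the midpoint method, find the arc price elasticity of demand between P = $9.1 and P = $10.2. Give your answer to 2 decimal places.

At P = 9.1, Q = 2679; at P = 10.2, Q = 2646.
ΔQ = -33, ΔP = 1.1. Midpoints: P̄ = 9.65, Q̄ = 2662.5.
ε = (ΔQ/ΔP)(P̄/Q̄) = (-33/1.1)(9.65/2662.5).

-0.11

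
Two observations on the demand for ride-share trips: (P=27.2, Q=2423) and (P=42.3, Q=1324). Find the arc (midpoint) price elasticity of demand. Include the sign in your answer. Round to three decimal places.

-1.350

ΔQ = 1324 − 2423 = -1099; ΔP = 42.3 − 27.2 = 15.1.
Midpoints: P̄ = 34.75, Q̄ = 1873.5.
ε = (ΔQ/ΔP)(P̄/Q̄) = (-1099/15.1)(34.75/1873.5).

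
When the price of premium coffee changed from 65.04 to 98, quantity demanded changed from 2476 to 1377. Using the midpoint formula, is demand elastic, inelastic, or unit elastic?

Arc ε ≈ -1.411.
|ε| = 1.41 > 1.

elastic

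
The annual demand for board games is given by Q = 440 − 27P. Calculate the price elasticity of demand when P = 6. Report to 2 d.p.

At P = 6, Q = 278.
dQ/dP = −27.
ε = (dQ/dP)(P/Q) = (-27)(6/278).

-0.58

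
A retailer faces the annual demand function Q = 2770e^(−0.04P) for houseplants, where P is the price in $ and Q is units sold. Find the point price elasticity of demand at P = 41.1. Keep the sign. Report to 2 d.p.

-1.64

At P = 41.1, Q = 535.180.
dQ/dP = −0.04·2770e^(−0.04P) = −0.04Q = -21.407.
ε = (dQ/dP)(P/Q) = (-21.407)(41.1/535.180).
|ε| > 1, so demand is elastic at this price.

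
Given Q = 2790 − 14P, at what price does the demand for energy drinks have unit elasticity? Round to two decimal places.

For linear demand Q = a − bP, ε = −bP/(a − bP). |ε| = 1 when bP = a − bP, i.e. P = a/(2b).
P = 2790/(2·14) = 2790/28 = 99.6429.

99.64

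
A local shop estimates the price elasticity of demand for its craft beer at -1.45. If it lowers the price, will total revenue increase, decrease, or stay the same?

increase

|ε| = 1.45 > 1, so demand is elastic. A price cut therefore raises total revenue.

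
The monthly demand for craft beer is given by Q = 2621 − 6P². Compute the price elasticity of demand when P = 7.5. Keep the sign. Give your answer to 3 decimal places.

At P = 7.5, Q = 2283.500.
dQ/dP = −12P = -90.
ε = (dQ/dP)(P/Q) = (-90)(7.5/2283.500).
|ε| < 1, so demand is inelastic at this price.

-0.296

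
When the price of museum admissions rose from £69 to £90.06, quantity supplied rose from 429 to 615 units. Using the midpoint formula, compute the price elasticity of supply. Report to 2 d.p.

ΔQ = 615 − 429 = 186; ΔP = 90.06 − 69 = 21.06.
Midpoints: P̄ = 79.53, Q̄ = 522.0.
ε_s = (ΔQ/ΔP)(P̄/Q̄) = (186/21.06)(79.53/522.0).

1.35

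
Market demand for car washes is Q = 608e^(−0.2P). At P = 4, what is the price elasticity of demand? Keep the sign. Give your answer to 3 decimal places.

-0.800

At P = 4, Q = 273.192.
dQ/dP = −0.2·608e^(−0.2P) = −0.2Q = -54.638.
ε = (dQ/dP)(P/Q) = (-54.638)(4/273.192).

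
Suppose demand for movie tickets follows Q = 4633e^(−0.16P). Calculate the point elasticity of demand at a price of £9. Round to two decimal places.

At P = 9, Q = 1097.686.
dQ/dP = −0.16·4633e^(−0.16P) = −0.16Q = -175.630.
ε = (dQ/dP)(P/Q) = (-175.630)(9/1097.686).
|ε| > 1, so demand is elastic at this price.

-1.44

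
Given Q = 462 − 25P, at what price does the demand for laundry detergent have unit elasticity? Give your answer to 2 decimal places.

9.24

For linear demand Q = a − bP, ε = −bP/(a − bP). |ε| = 1 when bP = a − bP, i.e. P = a/(2b).
P = 462/(2·25) = 462/50 = 9.2400.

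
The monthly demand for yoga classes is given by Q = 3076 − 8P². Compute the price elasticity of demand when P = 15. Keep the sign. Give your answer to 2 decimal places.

-2.82

At P = 15, Q = 1276.
dQ/dP = −16P = -240.
ε = (dQ/dP)(P/Q) = (-240)(15/1276).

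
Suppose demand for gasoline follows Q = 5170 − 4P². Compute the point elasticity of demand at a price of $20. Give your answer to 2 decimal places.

-0.90

At P = 20, Q = 3570.
dQ/dP = −8P = -160.
ε = (dQ/dP)(P/Q) = (-160)(20/3570).
|ε| < 1, so demand is inelastic at this price.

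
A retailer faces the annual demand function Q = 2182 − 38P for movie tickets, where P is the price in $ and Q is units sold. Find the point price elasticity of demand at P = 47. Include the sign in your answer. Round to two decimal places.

At P = 47, Q = 396.
dQ/dP = −38.
ε = (dQ/dP)(P/Q) = (-38)(47/396).

-4.51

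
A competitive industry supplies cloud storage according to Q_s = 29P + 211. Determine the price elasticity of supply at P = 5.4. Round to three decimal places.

At P = 5.4, Q_s = 367.60.
dQ_s/dP = 29.
ε_s = (dQ_s/dP)(P/Q_s) = (29)(5.4/367.60).

0.426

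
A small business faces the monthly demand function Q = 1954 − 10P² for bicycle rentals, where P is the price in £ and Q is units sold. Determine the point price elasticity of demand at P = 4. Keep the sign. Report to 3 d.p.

-0.178

At P = 4, Q = 1794.
dQ/dP = −20P = -80.
ε = (dQ/dP)(P/Q) = (-80)(4/1794).
|ε| < 1, so demand is inelastic at this price.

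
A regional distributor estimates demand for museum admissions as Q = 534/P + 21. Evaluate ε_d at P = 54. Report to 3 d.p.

-0.320

At P = 54, Q = 30.889.
dQ/dP = −534/P² = -0.183.
ε = (dQ/dP)(P/Q) = (-0.183)(54/30.889).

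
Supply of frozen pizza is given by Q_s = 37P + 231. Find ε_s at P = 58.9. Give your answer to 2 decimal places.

At P = 58.9, Q_s = 2410.30.
dQ_s/dP = 37.
ε_s = (dQ_s/dP)(P/Q_s) = (37)(58.9/2410.30).

0.90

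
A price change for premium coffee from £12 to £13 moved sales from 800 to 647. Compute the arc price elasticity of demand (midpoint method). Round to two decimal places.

ΔQ = 647 − 800 = -153; ΔP = 13 − 12 = 1.
Midpoints: P̄ = 12.50, Q̄ = 723.5.
ε = (ΔQ/ΔP)(P̄/Q̄) = (-153/1)(12.50/723.5).

-2.64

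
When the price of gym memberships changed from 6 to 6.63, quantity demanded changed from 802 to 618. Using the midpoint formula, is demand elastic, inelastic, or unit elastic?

Arc ε ≈ -2.598.
|ε| = 2.60 > 1.

elastic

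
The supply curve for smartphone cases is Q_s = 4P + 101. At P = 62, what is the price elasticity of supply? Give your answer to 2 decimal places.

0.71

At P = 62, Q_s = 349.
dQ_s/dP = 4.
ε_s = (dQ_s/dP)(P/Q_s) = (4)(62/349).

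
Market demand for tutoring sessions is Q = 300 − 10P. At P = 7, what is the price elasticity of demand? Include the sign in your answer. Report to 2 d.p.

-0.30

At P = 7, Q = 230.
dQ/dP = −10.
ε = (dQ/dP)(P/Q) = (-10)(7/230).
|ε| < 1, so demand is inelastic at this price.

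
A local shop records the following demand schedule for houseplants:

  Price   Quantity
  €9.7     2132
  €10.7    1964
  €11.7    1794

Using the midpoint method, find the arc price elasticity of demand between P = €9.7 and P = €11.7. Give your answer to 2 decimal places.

At P = 9.7, Q = 2132; at P = 11.7, Q = 1794.
ΔQ = -338, ΔP = 2.0. Midpoints: P̄ = 10.70, Q̄ = 1963.0.
ε = (ΔQ/ΔP)(P̄/Q̄) = (-338/2.0)(10.70/1963.0).

-0.92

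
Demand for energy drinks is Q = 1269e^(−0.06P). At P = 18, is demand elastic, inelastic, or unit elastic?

elastic

Q = 430.947, dQ/dP = -25.857.
ε = (dQ/dP)(P/Q) ≈ -1.080.
|ε| = 1.08 > 1.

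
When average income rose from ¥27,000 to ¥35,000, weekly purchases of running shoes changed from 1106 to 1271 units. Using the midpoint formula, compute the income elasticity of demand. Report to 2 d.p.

ΔQ = 165, ΔI = 8000. Midpoints: Ī = 31,000, Q̄ = 1188.5.
ε_I = (ΔQ/ΔI)(Ī/Q̄) = (165/8000)(31000/1188.5).

0.54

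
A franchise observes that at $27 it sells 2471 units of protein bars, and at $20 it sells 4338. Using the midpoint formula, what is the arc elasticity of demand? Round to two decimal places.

ΔQ = 4338 − 2471 = 1867; ΔP = 20 − 27 = -7.
Midpoints: P̄ = 23.50, Q̄ = 3404.5.
ε = (ΔQ/ΔP)(P̄/Q̄) = (1867/-7)(23.50/3404.5).

-1.84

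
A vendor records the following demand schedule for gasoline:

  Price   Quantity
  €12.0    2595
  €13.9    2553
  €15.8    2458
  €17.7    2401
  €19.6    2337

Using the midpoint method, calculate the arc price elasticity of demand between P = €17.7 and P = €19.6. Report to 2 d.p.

At P = 17.7, Q = 2401; at P = 19.6, Q = 2337.
ΔQ = -64, ΔP = 1.9. Midpoints: P̄ = 18.65, Q̄ = 2369.0.
ε = (ΔQ/ΔP)(P̄/Q̄) = (-64/1.9)(18.65/2369.0).

-0.27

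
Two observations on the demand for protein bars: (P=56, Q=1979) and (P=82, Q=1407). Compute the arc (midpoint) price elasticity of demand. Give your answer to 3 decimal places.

ΔQ = 1407 − 1979 = -572; ΔP = 82 − 56 = 26.
Midpoints: P̄ = 69.00, Q̄ = 1693.0.
ε = (ΔQ/ΔP)(P̄/Q̄) = (-572/26)(69.00/1693.0).

-0.897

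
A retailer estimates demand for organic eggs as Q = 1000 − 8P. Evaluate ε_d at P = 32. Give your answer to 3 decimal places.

-0.344

At P = 32, Q = 744.
dQ/dP = −8.
ε = (dQ/dP)(P/Q) = (-8)(32/744).
|ε| < 1, so demand is inelastic at this price.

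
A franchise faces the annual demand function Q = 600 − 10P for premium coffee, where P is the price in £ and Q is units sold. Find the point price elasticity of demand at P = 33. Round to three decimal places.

At P = 33, Q = 270.
dQ/dP = −10.
ε = (dQ/dP)(P/Q) = (-10)(33/270).
|ε| > 1, so demand is elastic at this price.

-1.222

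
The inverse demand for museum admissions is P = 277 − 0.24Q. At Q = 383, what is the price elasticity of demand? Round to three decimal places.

At Q = 383, P = 277 − 0.24(383) = 185.08.
dP/dQ = −0.24, so dQ/dP = 1/(−0.24) = -4.167.
ε = (dQ/dP)(P/Q) = (-4.167)(185.08/383).

-2.013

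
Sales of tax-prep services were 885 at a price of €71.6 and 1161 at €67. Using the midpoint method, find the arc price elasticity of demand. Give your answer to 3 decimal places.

-4.065

ΔQ = 1161 − 885 = 276; ΔP = 67 − 71.6 = -4.6.
Midpoints: P̄ = 69.30, Q̄ = 1023.0.
ε = (ΔQ/ΔP)(P̄/Q̄) = (276/-4.6)(69.30/1023.0).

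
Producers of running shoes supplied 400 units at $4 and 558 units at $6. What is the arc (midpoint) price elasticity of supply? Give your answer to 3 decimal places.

0.825

ΔQ = 558 − 400 = 158; ΔP = 6 − 4 = 2.
Midpoints: P̄ = 5.00, Q̄ = 479.0.
ε_s = (ΔQ/ΔP)(P̄/Q̄) = (158/2)(5.00/479.0).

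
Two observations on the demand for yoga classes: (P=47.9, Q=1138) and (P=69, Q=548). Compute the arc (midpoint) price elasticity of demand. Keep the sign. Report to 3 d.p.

ΔQ = 548 − 1138 = -590; ΔP = 69 − 47.9 = 21.1.
Midpoints: P̄ = 58.45, Q̄ = 843.0.
ε = (ΔQ/ΔP)(P̄/Q̄) = (-590/21.1)(58.45/843.0).

-1.939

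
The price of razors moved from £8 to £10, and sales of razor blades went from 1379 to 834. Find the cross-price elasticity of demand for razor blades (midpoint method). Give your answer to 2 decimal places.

ΔQ_x = 834 − 1379 = -545; ΔP_y = 10 − 8 = 2.
Midpoints: P̄_y = 9.00, Q̄_x = 1106.5.
ε_xy = (ΔQ_x/ΔP_y)(P̄_y/Q̄_x) = (-545/2)(9.00/1106.5).

-2.22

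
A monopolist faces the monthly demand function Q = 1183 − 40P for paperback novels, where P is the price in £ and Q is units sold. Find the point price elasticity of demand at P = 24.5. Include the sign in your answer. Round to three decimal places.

At P = 24.5, Q = 203.
dQ/dP = −40.
ε = (dQ/dP)(P/Q) = (-40)(24.5/203).
|ε| > 1, so demand is elastic at this price.

-4.828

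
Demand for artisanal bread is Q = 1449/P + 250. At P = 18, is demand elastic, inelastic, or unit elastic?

Q = 330.500, dQ/dP = -4.472.
ε = (dQ/dP)(P/Q) ≈ -0.244.
|ε| = 0.24 < 1.

inelastic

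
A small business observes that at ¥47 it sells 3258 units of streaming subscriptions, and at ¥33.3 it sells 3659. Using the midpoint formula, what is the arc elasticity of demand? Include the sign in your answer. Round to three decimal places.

-0.340

ΔQ = 3659 − 3258 = 401; ΔP = 33.3 − 47 = -13.7.
Midpoints: P̄ = 40.15, Q̄ = 3458.5.
ε = (ΔQ/ΔP)(P̄/Q̄) = (401/-13.7)(40.15/3458.5).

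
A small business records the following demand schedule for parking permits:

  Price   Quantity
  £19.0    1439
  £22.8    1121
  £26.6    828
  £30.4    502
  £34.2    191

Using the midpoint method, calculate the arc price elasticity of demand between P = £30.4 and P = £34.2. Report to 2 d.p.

At P = 30.4, Q = 502; at P = 34.2, Q = 191.
ΔQ = -311, ΔP = 3.8. Midpoints: P̄ = 32.30, Q̄ = 346.5.
ε = (ΔQ/ΔP)(P̄/Q̄) = (-311/3.8)(32.30/346.5).

-7.63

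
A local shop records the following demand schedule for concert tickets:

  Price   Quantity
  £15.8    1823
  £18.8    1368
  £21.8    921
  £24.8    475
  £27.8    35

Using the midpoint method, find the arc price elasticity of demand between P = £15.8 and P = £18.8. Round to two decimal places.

-1.64

At P = 15.8, Q = 1823; at P = 18.8, Q = 1368.
ΔQ = -455, ΔP = 3.0. Midpoints: P̄ = 17.30, Q̄ = 1595.5.
ε = (ΔQ/ΔP)(P̄/Q̄) = (-455/3.0)(17.30/1595.5).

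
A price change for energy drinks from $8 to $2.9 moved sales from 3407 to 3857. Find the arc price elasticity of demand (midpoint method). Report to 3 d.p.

ΔQ = 3857 − 3407 = 450; ΔP = 2.9 − 8 = -5.1.
Midpoints: P̄ = 5.45, Q̄ = 3632.0.
ε = (ΔQ/ΔP)(P̄/Q̄) = (450/-5.1)(5.45/3632.0).

-0.132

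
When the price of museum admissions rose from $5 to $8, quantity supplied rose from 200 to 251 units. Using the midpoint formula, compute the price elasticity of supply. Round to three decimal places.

ΔQ = 251 − 200 = 51; ΔP = 8 − 5 = 3.
Midpoints: P̄ = 6.50, Q̄ = 225.5.
ε_s = (ΔQ/ΔP)(P̄/Q̄) = (51/3)(6.50/225.5).

0.490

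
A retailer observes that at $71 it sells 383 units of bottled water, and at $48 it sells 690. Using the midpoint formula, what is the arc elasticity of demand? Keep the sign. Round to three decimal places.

ΔQ = 690 − 383 = 307; ΔP = 48 − 71 = -23.
Midpoints: P̄ = 59.50, Q̄ = 536.5.
ε = (ΔQ/ΔP)(P̄/Q̄) = (307/-23)(59.50/536.5).

-1.480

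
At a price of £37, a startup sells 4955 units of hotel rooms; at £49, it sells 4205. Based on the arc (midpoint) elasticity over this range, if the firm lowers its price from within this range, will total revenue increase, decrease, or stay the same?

Arc ε = (-750/12)(43.00/4580.0) ≈ -0.587.
|ε| = 0.59 < 1, so demand is inelastic. A price cut therefore reduces total revenue.

decrease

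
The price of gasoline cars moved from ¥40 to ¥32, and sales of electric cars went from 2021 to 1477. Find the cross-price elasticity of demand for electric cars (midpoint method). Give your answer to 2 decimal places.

ΔQ_x = 1477 − 2021 = -544; ΔP_y = 32 − 40 = -8.
Midpoints: P̄_y = 36.00, Q̄_x = 1749.0.
ε_xy = (ΔQ_x/ΔP_y)(P̄_y/Q̄_x) = (-544/-8)(36.00/1749.0).

1.40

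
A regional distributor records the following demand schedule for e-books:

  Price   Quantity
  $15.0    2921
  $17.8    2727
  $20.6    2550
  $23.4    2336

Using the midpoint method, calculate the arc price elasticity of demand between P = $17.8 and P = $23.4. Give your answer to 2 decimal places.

-0.57

At P = 17.8, Q = 2727; at P = 23.4, Q = 2336.
ΔQ = -391, ΔP = 5.6. Midpoints: P̄ = 20.60, Q̄ = 2531.5.
ε = (ΔQ/ΔP)(P̄/Q̄) = (-391/5.6)(20.60/2531.5).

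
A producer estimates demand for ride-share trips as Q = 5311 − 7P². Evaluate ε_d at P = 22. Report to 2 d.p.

-3.52

At P = 22, Q = 1923.
dQ/dP = −14P = -308.
ε = (dQ/dP)(P/Q) = (-308)(22/1923).
|ε| > 1, so demand is elastic at this price.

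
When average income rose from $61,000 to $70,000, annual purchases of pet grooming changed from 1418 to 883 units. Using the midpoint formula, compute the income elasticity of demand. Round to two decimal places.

ΔQ = -535, ΔI = 9000. Midpoints: Ī = 65,500, Q̄ = 1150.5.
ε_I = (ΔQ/ΔI)(Ī/Q̄) = (-535/9000)(65500/1150.5).
ε_I < 0, so the good is inferior.

-3.38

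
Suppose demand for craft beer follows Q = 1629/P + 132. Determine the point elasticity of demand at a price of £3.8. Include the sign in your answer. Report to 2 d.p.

-0.76

At P = 3.8, Q = 560.684.
dQ/dP = −1629/P² = -112.812.
ε = (dQ/dP)(P/Q) = (-112.812)(3.8/560.684).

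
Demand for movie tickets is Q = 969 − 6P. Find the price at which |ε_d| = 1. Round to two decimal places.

80.75

For linear demand Q = a − bP, ε = −bP/(a − bP). |ε| = 1 when bP = a − bP, i.e. P = a/(2b).
P = 969/(2·6) = 969/12 = 80.7500.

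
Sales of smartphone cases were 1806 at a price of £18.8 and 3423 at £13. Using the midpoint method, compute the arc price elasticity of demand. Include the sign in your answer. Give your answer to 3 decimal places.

ΔQ = 3423 − 1806 = 1617; ΔP = 13 − 18.8 = -5.8.
Midpoints: P̄ = 15.90, Q̄ = 2614.5.
ε = (ΔQ/ΔP)(P̄/Q̄) = (1617/-5.8)(15.90/2614.5).

-1.695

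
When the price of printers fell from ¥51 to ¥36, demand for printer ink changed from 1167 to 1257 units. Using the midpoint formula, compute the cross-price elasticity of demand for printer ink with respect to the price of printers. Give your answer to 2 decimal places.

-0.22

ΔQ_x = 1257 − 1167 = 90; ΔP_y = 36 − 51 = -15.
Midpoints: P̄_y = 43.50, Q̄_x = 1212.0.
ε_xy = (ΔQ_x/ΔP_y)(P̄_y/Q̄_x) = (90/-15)(43.50/1212.0).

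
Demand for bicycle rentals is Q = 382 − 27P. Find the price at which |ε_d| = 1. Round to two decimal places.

For linear demand Q = a − bP, ε = −bP/(a − bP). |ε| = 1 when bP = a − bP, i.e. P = a/(2b).
P = 382/(2·27) = 382/54 = 7.0741.

7.07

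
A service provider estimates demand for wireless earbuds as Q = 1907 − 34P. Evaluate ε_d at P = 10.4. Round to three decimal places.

-0.228

At P = 10.4, Q = 1553.400.
dQ/dP = −34.
ε = (dQ/dP)(P/Q) = (-34)(10.4/1553.400).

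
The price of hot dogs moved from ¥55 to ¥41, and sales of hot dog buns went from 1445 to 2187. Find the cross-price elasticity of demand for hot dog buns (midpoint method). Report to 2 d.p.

ΔQ_x = 2187 − 1445 = 742; ΔP_y = 41 − 55 = -14.
Midpoints: P̄_y = 48.00, Q̄_x = 1816.0.
ε_xy = (ΔQ_x/ΔP_y)(P̄_y/Q̄_x) = (742/-14)(48.00/1816.0).
ε_xy < 0, so the goods are complements.

-1.40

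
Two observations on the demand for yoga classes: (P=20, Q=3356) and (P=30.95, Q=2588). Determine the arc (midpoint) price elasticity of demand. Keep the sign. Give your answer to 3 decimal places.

ΔQ = 2588 − 3356 = -768; ΔP = 30.95 − 20 = 10.95.
Midpoints: P̄ = 25.48, Q̄ = 2972.0.
ε = (ΔQ/ΔP)(P̄/Q̄) = (-768/10.95)(25.48/2972.0).

-0.601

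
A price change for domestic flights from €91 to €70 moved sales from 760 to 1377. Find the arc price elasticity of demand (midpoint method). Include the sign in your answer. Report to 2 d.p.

ΔQ = 1377 − 760 = 617; ΔP = 70 − 91 = -21.
Midpoints: P̄ = 80.50, Q̄ = 1068.5.
ε = (ΔQ/ΔP)(P̄/Q̄) = (617/-21)(80.50/1068.5).

-2.21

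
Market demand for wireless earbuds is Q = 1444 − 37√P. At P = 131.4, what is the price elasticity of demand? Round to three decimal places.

-0.208

At P = 131.4, Q = 1019.870.
dQ/dP = −37/(2√P) = -1.614.
ε = (dQ/dP)(P/Q) = (-1.614)(131.4/1019.870).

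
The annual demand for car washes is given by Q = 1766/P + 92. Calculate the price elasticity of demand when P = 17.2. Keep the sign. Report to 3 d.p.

-0.527

At P = 17.2, Q = 194.674.
dQ/dP = −1766/P² = -5.969.
ε = (dQ/dP)(P/Q) = (-5.969)(17.2/194.674).
|ε| < 1, so demand is inelastic at this price.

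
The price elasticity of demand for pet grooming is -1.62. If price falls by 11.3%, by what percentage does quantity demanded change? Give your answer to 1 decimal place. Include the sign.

%ΔQ ≈ ε × %ΔP = (-1.62)(-11.3%) = 18.31%.

18.3%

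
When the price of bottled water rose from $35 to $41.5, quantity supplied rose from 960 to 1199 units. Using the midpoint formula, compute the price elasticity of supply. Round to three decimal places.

1.303

ΔQ = 1199 − 960 = 239; ΔP = 41.5 − 35 = 6.5.
Midpoints: P̄ = 38.25, Q̄ = 1079.5.
ε_s = (ΔQ/ΔP)(P̄/Q̄) = (239/6.5)(38.25/1079.5).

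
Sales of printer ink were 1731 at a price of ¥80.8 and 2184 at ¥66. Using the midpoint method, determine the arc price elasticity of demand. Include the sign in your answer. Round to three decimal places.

-1.148

ΔQ = 2184 − 1731 = 453; ΔP = 66 − 80.8 = -14.8.
Midpoints: P̄ = 73.40, Q̄ = 1957.5.
ε = (ΔQ/ΔP)(P̄/Q̄) = (453/-14.8)(73.40/1957.5).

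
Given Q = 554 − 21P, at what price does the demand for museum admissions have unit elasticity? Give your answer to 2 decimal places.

For linear demand Q = a − bP, ε = −bP/(a − bP). |ε| = 1 when bP = a − bP, i.e. P = a/(2b).
P = 554/(2·21) = 554/42 = 13.1905.

13.19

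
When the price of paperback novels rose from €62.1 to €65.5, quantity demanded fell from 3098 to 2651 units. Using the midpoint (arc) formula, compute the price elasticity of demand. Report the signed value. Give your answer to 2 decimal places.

ΔQ = 2651 − 3098 = -447; ΔP = 65.5 − 62.1 = 3.4.
Midpoints: P̄ = 63.80, Q̄ = 2874.5.
ε = (ΔQ/ΔP)(P̄/Q̄) = (-447/3.4)(63.80/2874.5).

-2.92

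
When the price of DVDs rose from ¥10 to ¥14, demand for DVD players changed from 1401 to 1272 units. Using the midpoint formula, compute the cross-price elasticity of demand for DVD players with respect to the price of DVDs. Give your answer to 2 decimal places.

ΔQ_x = 1272 − 1401 = -129; ΔP_y = 14 − 10 = 4.
Midpoints: P̄_y = 12.00, Q̄_x = 1336.5.
ε_xy = (ΔQ_x/ΔP_y)(P̄_y/Q̄_x) = (-129/4)(12.00/1336.5).

-0.29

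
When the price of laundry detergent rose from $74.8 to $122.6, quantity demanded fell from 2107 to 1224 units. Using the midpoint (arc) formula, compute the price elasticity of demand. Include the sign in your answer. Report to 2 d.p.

-1.09

ΔQ = 1224 − 2107 = -883; ΔP = 122.6 − 74.8 = 47.8.
Midpoints: P̄ = 98.70, Q̄ = 1665.5.
ε = (ΔQ/ΔP)(P̄/Q̄) = (-883/47.8)(98.70/1665.5).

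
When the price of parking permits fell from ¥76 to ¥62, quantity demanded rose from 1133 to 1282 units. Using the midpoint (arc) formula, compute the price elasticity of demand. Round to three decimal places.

-0.608

ΔQ = 1282 − 1133 = 149; ΔP = 62 − 76 = -14.
Midpoints: P̄ = 69.00, Q̄ = 1207.5.
ε = (ΔQ/ΔP)(P̄/Q̄) = (149/-14)(69.00/1207.5).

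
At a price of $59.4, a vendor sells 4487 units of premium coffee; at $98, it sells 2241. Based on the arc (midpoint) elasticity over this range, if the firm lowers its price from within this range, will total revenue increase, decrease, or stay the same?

increase

Arc ε = (-2246/38.6)(78.70/3364.0) ≈ -1.361.
|ε| = 1.36 > 1, so demand is elastic. A price cut therefore raises total revenue.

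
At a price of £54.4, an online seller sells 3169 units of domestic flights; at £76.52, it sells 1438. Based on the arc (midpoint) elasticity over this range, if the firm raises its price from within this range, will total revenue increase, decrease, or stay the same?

Arc ε = (-1731/22.12)(65.46/2303.5) ≈ -2.224.
|ε| = 2.22 > 1, so demand is elastic. A price rise therefore reduces total revenue.

decrease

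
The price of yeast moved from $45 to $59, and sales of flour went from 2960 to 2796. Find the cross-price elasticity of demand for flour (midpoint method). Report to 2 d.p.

-0.21

ΔQ_x = 2796 − 2960 = -164; ΔP_y = 59 − 45 = 14.
Midpoints: P̄_y = 52.00, Q̄_x = 2878.0.
ε_xy = (ΔQ_x/ΔP_y)(P̄_y/Q̄_x) = (-164/14)(52.00/2878.0).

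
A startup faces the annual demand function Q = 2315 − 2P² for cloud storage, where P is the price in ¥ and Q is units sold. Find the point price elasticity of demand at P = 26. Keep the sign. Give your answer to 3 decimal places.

At P = 26, Q = 963.
dQ/dP = −4P = -104.
ε = (dQ/dP)(P/Q) = (-104)(26/963).

-2.808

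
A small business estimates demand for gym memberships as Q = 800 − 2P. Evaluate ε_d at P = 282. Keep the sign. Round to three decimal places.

At P = 282, Q = 236.
dQ/dP = −2.
ε = (dQ/dP)(P/Q) = (-2)(282/236).

-2.390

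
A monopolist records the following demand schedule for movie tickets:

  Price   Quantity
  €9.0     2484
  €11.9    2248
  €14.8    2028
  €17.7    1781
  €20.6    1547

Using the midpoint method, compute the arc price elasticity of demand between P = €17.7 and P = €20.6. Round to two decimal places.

At P = 17.7, Q = 1781; at P = 20.6, Q = 1547.
ΔQ = -234, ΔP = 2.9. Midpoints: P̄ = 19.15, Q̄ = 1664.0.
ε = (ΔQ/ΔP)(P̄/Q̄) = (-234/2.9)(19.15/1664.0).

-0.93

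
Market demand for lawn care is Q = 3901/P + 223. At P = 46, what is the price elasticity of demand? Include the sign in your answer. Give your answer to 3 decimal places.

-0.276

At P = 46, Q = 307.804.
dQ/dP = −3901/P² = -1.844.
ε = (dQ/dP)(P/Q) = (-1.844)(46/307.804).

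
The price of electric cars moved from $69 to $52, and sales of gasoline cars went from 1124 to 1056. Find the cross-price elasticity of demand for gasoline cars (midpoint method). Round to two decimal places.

0.22

ΔQ_x = 1056 − 1124 = -68; ΔP_y = 52 − 69 = -17.
Midpoints: P̄_y = 60.50, Q̄_x = 1090.0.
ε_xy = (ΔQ_x/ΔP_y)(P̄_y/Q̄_x) = (-68/-17)(60.50/1090.0).
ε_xy > 0, so the goods are substitutes.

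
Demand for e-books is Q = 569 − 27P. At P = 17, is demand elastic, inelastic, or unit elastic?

elastic

Q = 110, dQ/dP = -27.
ε = (dQ/dP)(P/Q) ≈ -4.173.
|ε| = 4.17 > 1.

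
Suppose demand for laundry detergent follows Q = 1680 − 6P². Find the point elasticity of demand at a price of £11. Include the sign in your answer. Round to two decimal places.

At P = 11, Q = 954.
dQ/dP = −12P = -132.
ε = (dQ/dP)(P/Q) = (-132)(11/954).

-1.52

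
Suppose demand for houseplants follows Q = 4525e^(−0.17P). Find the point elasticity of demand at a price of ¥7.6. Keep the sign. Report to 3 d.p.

-1.292

At P = 7.6, Q = 1243.112.
dQ/dP = −0.17·4525e^(−0.17P) = −0.17Q = -211.329.
ε = (dQ/dP)(P/Q) = (-211.329)(7.6/1243.112).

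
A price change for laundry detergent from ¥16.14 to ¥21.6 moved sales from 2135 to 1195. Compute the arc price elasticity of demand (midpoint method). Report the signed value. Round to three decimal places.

-1.951

ΔQ = 1195 − 2135 = -940; ΔP = 21.6 − 16.14 = 5.46.
Midpoints: P̄ = 18.87, Q̄ = 1665.0.
ε = (ΔQ/ΔP)(P̄/Q̄) = (-940/5.46)(18.87/1665.0).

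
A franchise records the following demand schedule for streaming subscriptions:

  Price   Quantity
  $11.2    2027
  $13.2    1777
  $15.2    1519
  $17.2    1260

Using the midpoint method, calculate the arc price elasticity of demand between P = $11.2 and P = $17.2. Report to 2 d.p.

-1.10

At P = 11.2, Q = 2027; at P = 17.2, Q = 1260.
ΔQ = -767, ΔP = 6.0. Midpoints: P̄ = 14.20, Q̄ = 1643.5.
ε = (ΔQ/ΔP)(P̄/Q̄) = (-767/6.0)(14.20/1643.5).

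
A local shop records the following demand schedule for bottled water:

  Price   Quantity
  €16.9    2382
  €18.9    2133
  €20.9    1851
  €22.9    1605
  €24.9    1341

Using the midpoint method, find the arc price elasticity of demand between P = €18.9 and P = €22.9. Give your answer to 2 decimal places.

-1.48

At P = 18.9, Q = 2133; at P = 22.9, Q = 1605.
ΔQ = -528, ΔP = 4.0. Midpoints: P̄ = 20.90, Q̄ = 1869.0.
ε = (ΔQ/ΔP)(P̄/Q̄) = (-528/4.0)(20.90/1869.0).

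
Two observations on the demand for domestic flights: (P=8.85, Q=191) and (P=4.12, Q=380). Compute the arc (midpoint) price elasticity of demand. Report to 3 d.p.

ΔQ = 380 − 191 = 189; ΔP = 4.12 − 8.85 = -4.73.
Midpoints: P̄ = 6.48, Q̄ = 285.5.
ε = (ΔQ/ΔP)(P̄/Q̄) = (189/-4.73)(6.48/285.5).

-0.908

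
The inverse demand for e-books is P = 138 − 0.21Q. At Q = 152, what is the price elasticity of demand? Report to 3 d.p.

At Q = 152, P = 138 − 0.21(152) = 106.08.
dP/dQ = −0.21, so dQ/dP = 1/(−0.21) = -4.762.
ε = (dQ/dP)(P/Q) = (-4.762)(106.08/152).

-3.323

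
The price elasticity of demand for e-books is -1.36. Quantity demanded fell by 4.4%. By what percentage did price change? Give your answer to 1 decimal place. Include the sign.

%ΔP ≈ %ΔQ / ε = (-4.4%)/(-1.36) = 3.24%.

3.2%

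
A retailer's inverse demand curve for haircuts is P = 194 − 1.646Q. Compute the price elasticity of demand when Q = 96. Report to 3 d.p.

At Q = 96, P = 194 − 1.646(96) = 35.98.
dP/dQ = −1.646, so dQ/dP = 1/(−1.646) = -0.608.
ε = (dQ/dP)(P/Q) = (-0.608)(35.98/96).

-0.228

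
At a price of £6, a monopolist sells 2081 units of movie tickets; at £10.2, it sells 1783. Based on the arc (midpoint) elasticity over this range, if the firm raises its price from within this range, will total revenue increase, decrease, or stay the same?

Arc ε = (-298/4.2)(8.10/1932.0) ≈ -0.297.
|ε| = 0.30 < 1, so demand is inelastic. A price rise therefore raises total revenue.

increase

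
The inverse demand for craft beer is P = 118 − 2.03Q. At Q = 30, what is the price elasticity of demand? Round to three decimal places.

At Q = 30, P = 118 − 2.03(30) = 57.10.
dP/dQ = −2.03, so dQ/dP = 1/(−2.03) = -0.493.
ε = (dQ/dP)(P/Q) = (-0.493)(57.10/30).

-0.938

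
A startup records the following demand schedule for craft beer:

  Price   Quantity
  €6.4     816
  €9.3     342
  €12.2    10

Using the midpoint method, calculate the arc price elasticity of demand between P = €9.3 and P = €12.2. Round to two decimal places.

At P = 9.3, Q = 342; at P = 12.2, Q = 10.
ΔQ = -332, ΔP = 2.9. Midpoints: P̄ = 10.75, Q̄ = 176.0.
ε = (ΔQ/ΔP)(P̄/Q̄) = (-332/2.9)(10.75/176.0).

-6.99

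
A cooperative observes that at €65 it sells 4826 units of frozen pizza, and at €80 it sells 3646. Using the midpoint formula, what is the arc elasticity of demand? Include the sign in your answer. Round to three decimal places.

ΔQ = 3646 − 4826 = -1180; ΔP = 80 − 65 = 15.
Midpoints: P̄ = 72.50, Q̄ = 4236.0.
ε = (ΔQ/ΔP)(P̄/Q̄) = (-1180/15)(72.50/4236.0).

-1.346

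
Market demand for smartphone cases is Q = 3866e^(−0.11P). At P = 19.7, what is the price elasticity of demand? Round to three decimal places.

-2.167

At P = 19.7, Q = 442.737.
dQ/dP = −0.11·3866e^(−0.11P) = −0.11Q = -48.701.
ε = (dQ/dP)(P/Q) = (-48.701)(19.7/442.737).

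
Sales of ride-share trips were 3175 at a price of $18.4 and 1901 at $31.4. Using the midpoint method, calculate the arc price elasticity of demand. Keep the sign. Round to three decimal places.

ΔQ = 1901 − 3175 = -1274; ΔP = 31.4 − 18.4 = 13.
Midpoints: P̄ = 24.90, Q̄ = 2538.0.
ε = (ΔQ/ΔP)(P̄/Q̄) = (-1274/13)(24.90/2538.0).

-0.961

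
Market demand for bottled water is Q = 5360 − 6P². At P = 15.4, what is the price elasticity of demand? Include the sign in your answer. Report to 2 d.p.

At P = 15.4, Q = 3937.040.
dQ/dP = −12P = -184.800.
ε = (dQ/dP)(P/Q) = (-184.800)(15.4/3937.040).
|ε| < 1, so demand is inelastic at this price.

-0.72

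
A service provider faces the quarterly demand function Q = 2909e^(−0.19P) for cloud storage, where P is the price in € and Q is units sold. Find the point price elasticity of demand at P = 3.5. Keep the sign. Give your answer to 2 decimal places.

At P = 3.5, Q = 1496.022.
dQ/dP = −0.19·2909e^(−0.19P) = −0.19Q = -284.244.
ε = (dQ/dP)(P/Q) = (-284.244)(3.5/1496.022).

-0.67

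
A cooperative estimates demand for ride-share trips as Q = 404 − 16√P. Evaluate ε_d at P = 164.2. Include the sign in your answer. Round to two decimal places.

-0.52

At P = 164.2, Q = 198.975.
dQ/dP = −16/(2√P) = -0.624.
ε = (dQ/dP)(P/Q) = (-0.624)(164.2/198.975).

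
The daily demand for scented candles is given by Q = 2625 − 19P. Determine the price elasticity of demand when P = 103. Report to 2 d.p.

At P = 103, Q = 668.
dQ/dP = −19.
ε = (dQ/dP)(P/Q) = (-19)(103/668).

-2.93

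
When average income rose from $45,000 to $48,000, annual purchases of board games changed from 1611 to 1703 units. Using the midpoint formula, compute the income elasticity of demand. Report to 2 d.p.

ΔQ = 92, ΔI = 3000. Midpoints: Ī = 46,500, Q̄ = 1657.0.
ε_I = (ΔQ/ΔI)(Ī/Q̄) = (92/3000)(46500/1657.0).

0.86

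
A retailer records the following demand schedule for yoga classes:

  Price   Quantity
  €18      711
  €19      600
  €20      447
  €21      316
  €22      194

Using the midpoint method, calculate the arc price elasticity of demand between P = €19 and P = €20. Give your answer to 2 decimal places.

-5.70

At P = 19, Q = 600; at P = 20, Q = 447.
ΔQ = -153, ΔP = 1. Midpoints: P̄ = 19.50, Q̄ = 523.5.
ε = (ΔQ/ΔP)(P̄/Q̄) = (-153/1)(19.50/523.5).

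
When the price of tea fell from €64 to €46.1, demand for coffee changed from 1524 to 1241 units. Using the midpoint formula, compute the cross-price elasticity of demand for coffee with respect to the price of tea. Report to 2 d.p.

0.63

ΔQ_x = 1241 − 1524 = -283; ΔP_y = 46.1 − 64 = -17.9.
Midpoints: P̄_y = 55.05, Q̄_x = 1382.5.
ε_xy = (ΔQ_x/ΔP_y)(P̄_y/Q̄_x) = (-283/-17.9)(55.05/1382.5).
ε_xy > 0, so the goods are substitutes.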